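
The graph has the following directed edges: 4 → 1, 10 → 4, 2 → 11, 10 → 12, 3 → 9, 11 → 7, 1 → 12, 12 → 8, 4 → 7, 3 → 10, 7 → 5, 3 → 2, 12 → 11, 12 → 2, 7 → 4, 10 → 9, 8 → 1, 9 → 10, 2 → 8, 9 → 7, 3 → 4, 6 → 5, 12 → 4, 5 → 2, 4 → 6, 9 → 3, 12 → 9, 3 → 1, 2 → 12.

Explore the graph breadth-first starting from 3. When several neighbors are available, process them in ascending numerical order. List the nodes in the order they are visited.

Visit 3; enqueue 1, 2, 4, 9, 10 → queue [1, 2, 4, 9, 10]
Visit 1; enqueue 12 → queue [2, 4, 9, 10, 12]
Visit 2; enqueue 8, 11 → queue [4, 9, 10, 12, 8, 11]
Visit 4; enqueue 6, 7 → queue [9, 10, 12, 8, 11, 6, 7]
Visit 9 → queue [10, 12, 8, 11, 6, 7]
Visit 10 → queue [12, 8, 11, 6, 7]
Visit 12 → queue [8, 11, 6, 7]
Visit 8 → queue [11, 6, 7]
Visit 11 → queue [6, 7]
Visit 6; enqueue 5 → queue [7, 5]
Visit 7 → queue [5]
Visit 5 → queue []

3 -> 1 -> 2 -> 4 -> 9 -> 10 -> 12 -> 8 -> 11 -> 6 -> 7 -> 5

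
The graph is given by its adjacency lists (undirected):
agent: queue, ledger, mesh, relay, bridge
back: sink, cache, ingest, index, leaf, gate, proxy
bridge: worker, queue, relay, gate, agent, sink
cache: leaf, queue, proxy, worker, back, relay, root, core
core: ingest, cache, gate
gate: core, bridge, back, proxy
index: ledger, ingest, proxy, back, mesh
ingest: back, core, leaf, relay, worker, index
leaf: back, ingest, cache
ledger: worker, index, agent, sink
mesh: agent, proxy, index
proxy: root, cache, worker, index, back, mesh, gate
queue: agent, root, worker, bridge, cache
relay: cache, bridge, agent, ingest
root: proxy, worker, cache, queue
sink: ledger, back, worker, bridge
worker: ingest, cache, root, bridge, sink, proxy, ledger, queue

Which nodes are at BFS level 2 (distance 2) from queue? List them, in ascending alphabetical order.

Level 0: queue
Level 1: agent, bridge, cache, root, worker
Level 2: back, core, gate, ingest, leaf, ledger, mesh, proxy, relay, sink
Level 3: index

back, core, gate, ingest, leaf, ledger, mesh, proxy, relay, sink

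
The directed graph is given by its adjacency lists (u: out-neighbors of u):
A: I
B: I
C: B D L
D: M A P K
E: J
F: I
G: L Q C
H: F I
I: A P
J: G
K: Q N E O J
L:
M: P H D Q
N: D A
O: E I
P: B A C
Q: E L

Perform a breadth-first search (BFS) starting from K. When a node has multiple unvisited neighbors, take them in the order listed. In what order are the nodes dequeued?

Visit K; enqueue Q, N, E, O, J → queue [Q, N, E, O, J]
Visit Q; enqueue L → queue [N, E, O, J, L]
Visit N; enqueue D, A → queue [E, O, J, L, D, A]
Visit E → queue [O, J, L, D, A]
Visit O; enqueue I → queue [J, L, D, A, I]
Visit J; enqueue G → queue [L, D, A, I, G]
Visit L → queue [D, A, I, G]
Visit D; enqueue M, P → queue [A, I, G, M, P]
Visit A → queue [I, G, M, P]
Visit I → queue [G, M, P]
Visit G; enqueue C → queue [M, P, C]
Visit M; enqueue H → queue [P, C, H]
Visit P; enqueue B → queue [C, H, B]
Visit C → queue [H, B]
Visit H; enqueue F → queue [B, F]
Visit B → queue [F]
Visit F → queue []

K -> Q -> N -> E -> O -> J -> L -> D -> A -> I -> G -> M -> P -> C -> H -> B -> F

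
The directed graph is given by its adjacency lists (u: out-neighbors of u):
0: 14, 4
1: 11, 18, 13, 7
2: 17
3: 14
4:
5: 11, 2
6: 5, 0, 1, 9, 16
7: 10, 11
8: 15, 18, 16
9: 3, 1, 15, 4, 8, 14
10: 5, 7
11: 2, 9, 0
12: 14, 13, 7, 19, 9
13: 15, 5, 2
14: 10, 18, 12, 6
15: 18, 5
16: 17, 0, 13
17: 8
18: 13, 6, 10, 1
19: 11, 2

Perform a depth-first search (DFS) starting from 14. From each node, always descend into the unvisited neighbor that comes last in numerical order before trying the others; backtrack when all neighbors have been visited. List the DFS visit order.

Visit 14
14 → 18
18 → 13
13 → 15
15 → 5
5 → 11
11 → 9
9 → 8
8 → 16
16 → 17
16 → 0
0 → 4
9 → 3
9 → 1
1 → 7
7 → 10
11 → 2
18 → 6
14 → 12
12 → 19

14 -> 18 -> 13 -> 15 -> 5 -> 11 -> 9 -> 8 -> 16 -> 17 -> 0 -> 4 -> 3 -> 1 -> 7 -> 10 -> 2 -> 6 -> 12 -> 19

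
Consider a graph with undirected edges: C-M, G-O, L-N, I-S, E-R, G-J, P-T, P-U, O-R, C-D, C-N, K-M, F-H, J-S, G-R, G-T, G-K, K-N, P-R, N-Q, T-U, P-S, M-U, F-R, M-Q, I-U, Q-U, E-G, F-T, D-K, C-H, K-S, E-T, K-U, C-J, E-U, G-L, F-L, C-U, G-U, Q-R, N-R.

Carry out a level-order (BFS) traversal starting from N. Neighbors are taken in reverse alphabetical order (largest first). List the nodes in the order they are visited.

N, R, Q, L, K, C, P, O, G, F, E, U, M, S, D, J, H, T, I

Visit N; enqueue R, Q, L, K, C → queue [R, Q, L, K, C]
Visit R; enqueue P, O, G, F, E → queue [Q, L, K, C, P, O, G, F, E]
Visit Q; enqueue U, M → queue [L, K, C, P, O, G, F, E, U, M]
Visit L → queue [K, C, P, O, G, F, E, U, M]
Visit K; enqueue S, D → queue [C, P, O, G, F, E, U, M, S, D]
Visit C; enqueue J, H → queue [P, O, G, F, E, U, M, S, D, J, H]
Visit P; enqueue T → queue [O, G, F, E, U, M, S, D, J, H, T]
Visit O → queue [G, F, E, U, M, S, D, J, H, T]
Visit G → queue [F, E, U, M, S, D, J, H, T]
Visit F → queue [E, U, M, S, D, J, H, T]
Visit E → queue [U, M, S, D, J, H, T]
Visit U; enqueue I → queue [M, S, D, J, H, T, I]
Visit M → queue [S, D, J, H, T, I]
Visit S → queue [D, J, H, T, I]
Visit D → queue [J, H, T, I]
Visit J → queue [H, T, I]
Visit H → queue [T, I]
Visit T → queue [I]
Visit I → queue []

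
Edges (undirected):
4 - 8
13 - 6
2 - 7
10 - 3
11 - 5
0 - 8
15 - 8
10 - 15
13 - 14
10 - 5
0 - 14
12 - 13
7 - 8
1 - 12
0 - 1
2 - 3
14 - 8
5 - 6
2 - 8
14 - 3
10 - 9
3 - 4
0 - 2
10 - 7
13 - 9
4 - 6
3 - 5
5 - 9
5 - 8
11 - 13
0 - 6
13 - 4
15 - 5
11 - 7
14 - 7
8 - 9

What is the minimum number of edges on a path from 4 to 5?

2

Level 0: 4
Level 1: 3, 6, 8, 13
Level 2: 0, 2, 5, 7, 9, 10, 11, 12, 14, 15
Level 3: 1
5 first appears at level 2.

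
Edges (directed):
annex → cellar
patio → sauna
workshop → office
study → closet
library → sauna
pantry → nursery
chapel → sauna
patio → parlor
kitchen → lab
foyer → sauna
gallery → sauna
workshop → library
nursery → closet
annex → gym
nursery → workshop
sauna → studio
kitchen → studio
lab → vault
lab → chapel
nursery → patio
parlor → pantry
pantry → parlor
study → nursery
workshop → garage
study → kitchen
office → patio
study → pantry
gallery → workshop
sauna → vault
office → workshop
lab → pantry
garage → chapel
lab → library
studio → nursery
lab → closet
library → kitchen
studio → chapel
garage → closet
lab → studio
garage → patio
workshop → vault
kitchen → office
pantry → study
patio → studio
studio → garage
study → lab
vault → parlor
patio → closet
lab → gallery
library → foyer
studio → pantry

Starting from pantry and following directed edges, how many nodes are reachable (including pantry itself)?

18

BFS from pantry visits: pantry, nursery, parlor, study, closet, patio, workshop, kitchen, lab, sauna, studio, garage, library, office, vault, chapel, gallery, foyer
Reachable nodes: 18 of 21 total.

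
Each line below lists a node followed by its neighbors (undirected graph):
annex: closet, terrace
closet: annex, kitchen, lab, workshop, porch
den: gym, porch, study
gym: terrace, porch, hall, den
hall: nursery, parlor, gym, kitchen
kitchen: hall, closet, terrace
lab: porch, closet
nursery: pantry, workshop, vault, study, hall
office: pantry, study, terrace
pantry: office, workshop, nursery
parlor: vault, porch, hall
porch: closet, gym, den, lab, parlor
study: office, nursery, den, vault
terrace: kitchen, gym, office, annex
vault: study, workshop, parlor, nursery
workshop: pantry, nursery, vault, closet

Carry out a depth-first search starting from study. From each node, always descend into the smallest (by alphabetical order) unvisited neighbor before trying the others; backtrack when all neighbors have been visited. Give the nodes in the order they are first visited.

study den gym hall kitchen closet annex terrace office pantry nursery vault parlor porch lab workshop

Visit study
study → den
den → gym
gym → hall
hall → kitchen
kitchen → closet
closet → annex
annex → terrace
terrace → office
office → pantry
pantry → nursery
nursery → vault
vault → parlor
parlor → porch
porch → lab
vault → workshop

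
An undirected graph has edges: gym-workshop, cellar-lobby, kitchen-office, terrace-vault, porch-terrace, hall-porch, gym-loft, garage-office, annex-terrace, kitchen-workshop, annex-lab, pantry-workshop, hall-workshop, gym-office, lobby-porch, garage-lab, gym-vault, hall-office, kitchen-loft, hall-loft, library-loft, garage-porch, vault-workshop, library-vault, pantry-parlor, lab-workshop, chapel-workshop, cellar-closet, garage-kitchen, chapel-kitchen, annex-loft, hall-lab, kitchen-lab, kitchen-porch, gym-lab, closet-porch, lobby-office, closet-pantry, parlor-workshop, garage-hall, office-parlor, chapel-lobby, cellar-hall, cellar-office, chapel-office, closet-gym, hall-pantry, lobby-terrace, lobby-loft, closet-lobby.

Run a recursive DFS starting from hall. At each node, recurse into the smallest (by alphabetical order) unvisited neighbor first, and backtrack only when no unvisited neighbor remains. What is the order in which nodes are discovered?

Visit hall
hall → cellar
cellar → closet
closet → gym
gym → lab
lab → annex
annex → loft
loft → kitchen
kitchen → chapel
chapel → lobby
lobby → office
office → garage
garage → porch
porch → terrace
terrace → vault
vault → library
vault → workshop
workshop → pantry
pantry → parlor

hall, cellar, closet, gym, lab, annex, loft, kitchen, chapel, lobby, office, garage, porch, terrace, vault, library, workshop, pantry, parlor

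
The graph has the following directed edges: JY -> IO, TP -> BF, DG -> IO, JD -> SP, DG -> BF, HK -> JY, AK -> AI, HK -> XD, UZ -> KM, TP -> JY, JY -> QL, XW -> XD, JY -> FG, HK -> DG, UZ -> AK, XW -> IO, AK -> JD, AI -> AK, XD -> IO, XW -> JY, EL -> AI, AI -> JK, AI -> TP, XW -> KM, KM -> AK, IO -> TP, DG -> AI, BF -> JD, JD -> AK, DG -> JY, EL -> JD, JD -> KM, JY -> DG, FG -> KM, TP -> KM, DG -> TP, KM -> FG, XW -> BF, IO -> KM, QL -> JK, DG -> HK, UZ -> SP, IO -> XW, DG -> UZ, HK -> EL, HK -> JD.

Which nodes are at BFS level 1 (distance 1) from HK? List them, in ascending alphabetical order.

DG, EL, JD, JY, XD

Level 0: HK
Level 1: DG, EL, JD, JY, XD
Level 2: AI, AK, BF, FG, IO, KM, QL, SP, TP, UZ
Level 3: JK, XW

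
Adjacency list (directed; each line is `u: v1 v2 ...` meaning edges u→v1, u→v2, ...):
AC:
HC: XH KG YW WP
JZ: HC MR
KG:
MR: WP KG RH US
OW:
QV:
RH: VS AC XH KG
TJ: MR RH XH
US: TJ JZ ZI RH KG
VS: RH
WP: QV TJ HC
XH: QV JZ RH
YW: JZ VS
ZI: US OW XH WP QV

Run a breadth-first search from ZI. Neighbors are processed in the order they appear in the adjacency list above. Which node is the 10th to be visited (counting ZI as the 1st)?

Visit ZI; enqueue US, OW, XH, WP, QV → queue [US, OW, XH, WP, QV]
Visit US; enqueue TJ, JZ, RH, KG → queue [OW, XH, WP, QV, TJ, JZ, RH, KG]
Visit OW → queue [XH, WP, QV, TJ, JZ, RH, KG]
Visit XH → queue [WP, QV, TJ, JZ, RH, KG]
Visit WP; enqueue HC → queue [QV, TJ, JZ, RH, KG, HC]
Visit QV → queue [TJ, JZ, RH, KG, HC]
Visit TJ; enqueue MR → queue [JZ, RH, KG, HC, MR]
Visit JZ → queue [RH, KG, HC, MR]
Visit RH; enqueue VS, AC → queue [KG, HC, MR, VS, AC]
Visit KG → queue [HC, MR, VS, AC]
Visit HC; enqueue YW → queue [MR, VS, AC, YW]
Visit MR → queue [VS, AC, YW]
Visit VS → queue [AC, YW]
Visit AC → queue [YW]
Visit YW → queue []

Visit order: ZI, US, OW, XH, WP, QV, TJ, JZ, RH, KG, HC, MR, VS, AC, YW

KG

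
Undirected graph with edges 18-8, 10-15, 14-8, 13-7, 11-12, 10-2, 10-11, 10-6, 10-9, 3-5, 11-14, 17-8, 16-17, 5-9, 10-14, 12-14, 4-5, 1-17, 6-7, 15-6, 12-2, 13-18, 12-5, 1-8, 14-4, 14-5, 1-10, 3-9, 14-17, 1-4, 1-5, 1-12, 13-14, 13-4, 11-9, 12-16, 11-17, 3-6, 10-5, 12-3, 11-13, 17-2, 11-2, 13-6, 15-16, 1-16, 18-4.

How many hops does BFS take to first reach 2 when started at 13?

Level 0: 13
Level 1: 4, 6, 7, 11, 14, 18
Level 2: 1, 2, 3, 5, 8, 9, 10, 12, 15, 17
Level 3: 16
2 first appears at level 2.

2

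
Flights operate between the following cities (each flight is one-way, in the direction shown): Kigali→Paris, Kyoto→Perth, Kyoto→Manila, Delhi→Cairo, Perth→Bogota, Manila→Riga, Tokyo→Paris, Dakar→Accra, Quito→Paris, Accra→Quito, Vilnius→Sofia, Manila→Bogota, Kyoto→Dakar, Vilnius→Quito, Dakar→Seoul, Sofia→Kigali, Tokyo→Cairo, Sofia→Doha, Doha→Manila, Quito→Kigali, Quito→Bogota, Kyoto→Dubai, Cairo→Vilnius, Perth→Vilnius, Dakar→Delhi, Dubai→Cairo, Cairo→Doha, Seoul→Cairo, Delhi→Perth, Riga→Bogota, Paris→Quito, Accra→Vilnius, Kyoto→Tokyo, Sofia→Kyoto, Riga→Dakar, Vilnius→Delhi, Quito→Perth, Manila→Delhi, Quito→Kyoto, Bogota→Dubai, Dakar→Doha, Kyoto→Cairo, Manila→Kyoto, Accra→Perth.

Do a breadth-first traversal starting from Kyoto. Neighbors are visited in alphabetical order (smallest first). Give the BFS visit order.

Kyoto, Cairo, Dakar, Dubai, Manila, Perth, Tokyo, Doha, Vilnius, Accra, Delhi, Seoul, Bogota, Riga, Paris, Quito, Sofia, Kigali

Visit Kyoto; enqueue Cairo, Dakar, Dubai, Manila, Perth, Tokyo → queue [Cairo, Dakar, Dubai, Manila, Perth, Tokyo]
Visit Cairo; enqueue Doha, Vilnius → queue [Dakar, Dubai, Manila, Perth, Tokyo, Doha, Vilnius]
Visit Dakar; enqueue Accra, Delhi, Seoul → queue [Dubai, Manila, Perth, Tokyo, Doha, Vilnius, Accra, Delhi, Seoul]
Visit Dubai → queue [Manila, Perth, Tokyo, Doha, Vilnius, Accra, Delhi, Seoul]
Visit Manila; enqueue Bogota, Riga → queue [Perth, Tokyo, Doha, Vilnius, Accra, Delhi, Seoul, Bogota, Riga]
Visit Perth → queue [Tokyo, Doha, Vilnius, Accra, Delhi, Seoul, Bogota, Riga]
Visit Tokyo; enqueue Paris → queue [Doha, Vilnius, Accra, Delhi, Seoul, Bogota, Riga, Paris]
Visit Doha → queue [Vilnius, Accra, Delhi, Seoul, Bogota, Riga, Paris]
Visit Vilnius; enqueue Quito, Sofia → queue [Accra, Delhi, Seoul, Bogota, Riga, Paris, Quito, Sofia]
Visit Accra → queue [Delhi, Seoul, Bogota, Riga, Paris, Quito, Sofia]
Visit Delhi → queue [Seoul, Bogota, Riga, Paris, Quito, Sofia]
Visit Seoul → queue [Bogota, Riga, Paris, Quito, Sofia]
Visit Bogota → queue [Riga, Paris, Quito, Sofia]
Visit Riga → queue [Paris, Quito, Sofia]
Visit Paris → queue [Quito, Sofia]
Visit Quito; enqueue Kigali → queue [Sofia, Kigali]
Visit Sofia → queue [Kigali]
Visit Kigali → queue []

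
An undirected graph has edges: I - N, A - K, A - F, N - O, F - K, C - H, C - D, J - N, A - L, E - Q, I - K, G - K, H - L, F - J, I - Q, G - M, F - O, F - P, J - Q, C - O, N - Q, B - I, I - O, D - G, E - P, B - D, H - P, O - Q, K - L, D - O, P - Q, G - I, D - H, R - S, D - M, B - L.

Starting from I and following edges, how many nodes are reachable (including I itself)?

17

BFS from I visits: I, B, G, K, N, O, Q, D, L, M, A, F, J, C, E, P, H
Reachable nodes: 17 of 19 total.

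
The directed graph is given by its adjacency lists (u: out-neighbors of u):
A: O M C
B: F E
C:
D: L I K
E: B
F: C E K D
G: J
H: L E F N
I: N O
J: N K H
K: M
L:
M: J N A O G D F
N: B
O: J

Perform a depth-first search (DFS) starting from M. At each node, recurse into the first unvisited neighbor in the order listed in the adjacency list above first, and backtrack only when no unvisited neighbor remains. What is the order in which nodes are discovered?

M, J, N, B, F, C, E, K, D, L, I, O, H, A, G

Visit M
M → J
J → N
N → B
B → F
F → C
F → E
F → K
F → D
D → L
D → I
I → O
J → H
M → A
M → G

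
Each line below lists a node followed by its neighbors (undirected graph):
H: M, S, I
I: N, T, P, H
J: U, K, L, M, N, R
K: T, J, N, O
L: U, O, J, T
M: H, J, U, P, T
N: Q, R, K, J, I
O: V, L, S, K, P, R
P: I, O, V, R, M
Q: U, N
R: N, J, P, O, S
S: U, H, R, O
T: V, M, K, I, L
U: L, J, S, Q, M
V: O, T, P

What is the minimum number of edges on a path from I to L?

Level 0: I
Level 1: H, N, P, T
Level 2: J, K, L, M, O, Q, R, S, V
Level 3: U
L first appears at level 2.

2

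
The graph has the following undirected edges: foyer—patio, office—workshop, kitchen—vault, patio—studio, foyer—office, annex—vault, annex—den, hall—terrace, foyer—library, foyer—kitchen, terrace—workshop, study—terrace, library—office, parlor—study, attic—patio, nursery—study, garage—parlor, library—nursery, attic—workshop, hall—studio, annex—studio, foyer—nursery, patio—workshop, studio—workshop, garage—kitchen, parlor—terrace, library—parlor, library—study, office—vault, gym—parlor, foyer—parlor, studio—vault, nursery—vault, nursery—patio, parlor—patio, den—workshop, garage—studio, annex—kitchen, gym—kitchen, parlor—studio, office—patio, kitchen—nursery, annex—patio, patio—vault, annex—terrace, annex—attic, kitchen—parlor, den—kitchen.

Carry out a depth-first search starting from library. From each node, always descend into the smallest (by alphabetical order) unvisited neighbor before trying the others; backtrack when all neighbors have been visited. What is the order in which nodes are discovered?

library → foyer → kitchen → annex → attic → patio → nursery → study → parlor → garage → studio → hall → terrace → workshop → den → office → vault → gym

Visit library
library → foyer
foyer → kitchen
kitchen → annex
annex → attic
attic → patio
patio → nursery
nursery → study
study → parlor
parlor → garage
garage → studio
studio → hall
hall → terrace
terrace → workshop
workshop → den
workshop → office
office → vault
parlor → gym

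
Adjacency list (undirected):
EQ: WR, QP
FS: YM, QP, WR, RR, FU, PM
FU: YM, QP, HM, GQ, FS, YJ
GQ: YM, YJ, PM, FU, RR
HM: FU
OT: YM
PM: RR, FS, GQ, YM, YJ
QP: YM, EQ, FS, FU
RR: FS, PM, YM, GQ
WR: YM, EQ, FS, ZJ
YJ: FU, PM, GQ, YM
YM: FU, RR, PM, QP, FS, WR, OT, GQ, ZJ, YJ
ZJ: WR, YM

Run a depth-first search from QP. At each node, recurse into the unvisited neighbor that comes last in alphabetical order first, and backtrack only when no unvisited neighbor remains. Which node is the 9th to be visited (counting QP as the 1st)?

Visit QP
QP → YM
YM → ZJ
ZJ → WR
WR → FS
FS → RR
RR → PM
PM → YJ
YJ → GQ
GQ → FU
FU → HM
WR → EQ
YM → OT

Visit order: QP, YM, ZJ, WR, FS, RR, PM, YJ, GQ, FU, HM, EQ, OT

GQ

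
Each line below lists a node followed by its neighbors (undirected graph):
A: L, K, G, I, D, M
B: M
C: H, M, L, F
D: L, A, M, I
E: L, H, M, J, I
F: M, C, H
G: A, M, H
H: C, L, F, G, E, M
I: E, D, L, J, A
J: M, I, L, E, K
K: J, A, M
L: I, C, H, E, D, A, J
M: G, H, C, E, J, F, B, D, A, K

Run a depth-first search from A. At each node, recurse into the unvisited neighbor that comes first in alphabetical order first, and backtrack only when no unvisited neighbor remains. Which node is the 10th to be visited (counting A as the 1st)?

G

Visit A
A → D
D → I
I → E
E → H
H → C
C → F
F → M
M → B
M → G
M → J
J → K
J → L

Visit order: A, D, I, E, H, C, F, M, B, G, J, K, L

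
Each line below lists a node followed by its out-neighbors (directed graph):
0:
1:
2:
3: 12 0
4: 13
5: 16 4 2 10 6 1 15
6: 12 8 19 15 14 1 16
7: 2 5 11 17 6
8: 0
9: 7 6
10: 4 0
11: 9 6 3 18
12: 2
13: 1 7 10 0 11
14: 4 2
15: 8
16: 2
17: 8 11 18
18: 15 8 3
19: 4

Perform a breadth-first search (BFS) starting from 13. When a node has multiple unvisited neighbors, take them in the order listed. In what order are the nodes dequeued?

13 → 1 → 7 → 10 → 0 → 11 → 2 → 5 → 17 → 6 → 4 → 9 → 3 → 18 → 16 → 15 → 8 → 12 → 19 → 14

Visit 13; enqueue 1, 7, 10, 0, 11 → queue [1, 7, 10, 0, 11]
Visit 1 → queue [7, 10, 0, 11]
Visit 7; enqueue 2, 5, 17, 6 → queue [10, 0, 11, 2, 5, 17, 6]
Visit 10; enqueue 4 → queue [0, 11, 2, 5, 17, 6, 4]
Visit 0 → queue [11, 2, 5, 17, 6, 4]
Visit 11; enqueue 9, 3, 18 → queue [2, 5, 17, 6, 4, 9, 3, 18]
Visit 2 → queue [5, 17, 6, 4, 9, 3, 18]
Visit 5; enqueue 16, 15 → queue [17, 6, 4, 9, 3, 18, 16, 15]
Visit 17; enqueue 8 → queue [6, 4, 9, 3, 18, 16, 15, 8]
Visit 6; enqueue 12, 19, 14 → queue [4, 9, 3, 18, 16, 15, 8, 12, 19, 14]
Visit 4 → queue [9, 3, 18, 16, 15, 8, 12, 19, 14]
Visit 9 → queue [3, 18, 16, 15, 8, 12, 19, 14]
Visit 3 → queue [18, 16, 15, 8, 12, 19, 14]
Visit 18 → queue [16, 15, 8, 12, 19, 14]
Visit 16 → queue [15, 8, 12, 19, 14]
Visit 15 → queue [8, 12, 19, 14]
Visit 8 → queue [12, 19, 14]
Visit 12 → queue [19, 14]
Visit 19 → queue [14]
Visit 14 → queue []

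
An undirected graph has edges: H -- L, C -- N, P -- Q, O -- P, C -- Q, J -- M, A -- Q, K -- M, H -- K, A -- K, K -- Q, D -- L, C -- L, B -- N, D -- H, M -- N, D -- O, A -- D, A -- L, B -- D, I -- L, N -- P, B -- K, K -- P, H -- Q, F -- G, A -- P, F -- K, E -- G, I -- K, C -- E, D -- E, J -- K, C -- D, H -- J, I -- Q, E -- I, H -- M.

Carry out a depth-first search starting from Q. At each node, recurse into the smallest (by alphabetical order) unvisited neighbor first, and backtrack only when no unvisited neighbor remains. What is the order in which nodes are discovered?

Q → A → D → B → K → F → G → E → C → L → H → J → M → N → P → O → I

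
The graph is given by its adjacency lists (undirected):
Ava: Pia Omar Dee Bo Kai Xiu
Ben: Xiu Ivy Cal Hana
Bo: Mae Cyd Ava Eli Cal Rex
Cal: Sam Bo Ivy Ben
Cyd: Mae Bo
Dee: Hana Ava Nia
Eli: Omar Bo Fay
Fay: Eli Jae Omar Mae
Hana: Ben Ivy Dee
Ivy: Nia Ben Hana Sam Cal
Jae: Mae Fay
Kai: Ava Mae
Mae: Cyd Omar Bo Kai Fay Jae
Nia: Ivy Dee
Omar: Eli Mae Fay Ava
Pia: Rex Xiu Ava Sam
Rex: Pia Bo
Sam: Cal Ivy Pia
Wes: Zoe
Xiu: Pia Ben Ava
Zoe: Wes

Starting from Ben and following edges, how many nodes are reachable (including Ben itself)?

BFS from Ben visits: Ben, Xiu, Ivy, Cal, Hana, Pia, Ava, Nia, Sam, Bo, Dee, Rex, Omar, Kai, Mae, Cyd, Eli, Fay, Jae
Reachable nodes: 19 of 21 total.

19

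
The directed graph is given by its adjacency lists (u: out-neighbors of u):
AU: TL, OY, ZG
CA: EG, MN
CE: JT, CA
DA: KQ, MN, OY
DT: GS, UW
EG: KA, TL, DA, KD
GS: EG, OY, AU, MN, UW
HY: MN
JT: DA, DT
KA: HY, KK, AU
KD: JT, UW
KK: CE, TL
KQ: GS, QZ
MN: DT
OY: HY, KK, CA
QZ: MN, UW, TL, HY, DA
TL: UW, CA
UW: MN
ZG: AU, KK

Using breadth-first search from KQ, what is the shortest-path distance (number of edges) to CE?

4

Level 0: KQ
Level 1: GS, QZ
Level 2: AU, DA, EG, HY, MN, OY, TL, UW
Level 3: CA, DT, KA, KD, KK, ZG
Level 4: CE, JT
CE first appears at level 4.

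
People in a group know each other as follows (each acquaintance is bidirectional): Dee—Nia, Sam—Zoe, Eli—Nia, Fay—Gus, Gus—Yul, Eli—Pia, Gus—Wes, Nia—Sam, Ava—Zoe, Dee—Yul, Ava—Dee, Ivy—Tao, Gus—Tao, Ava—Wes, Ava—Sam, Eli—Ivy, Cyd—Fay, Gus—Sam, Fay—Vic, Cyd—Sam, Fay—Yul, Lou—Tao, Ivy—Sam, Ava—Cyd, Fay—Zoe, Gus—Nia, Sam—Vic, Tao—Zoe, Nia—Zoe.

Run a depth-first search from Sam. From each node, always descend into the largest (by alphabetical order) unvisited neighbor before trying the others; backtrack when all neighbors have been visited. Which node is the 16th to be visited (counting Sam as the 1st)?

Visit Sam
Sam → Zoe
Zoe → Tao
Tao → Lou
Tao → Ivy
Ivy → Eli
Eli → Pia
Eli → Nia
Nia → Gus
Gus → Yul
Yul → Fay
Fay → Vic
Fay → Cyd
Cyd → Ava
Ava → Wes
Ava → Dee

Visit order: Sam, Zoe, Tao, Lou, Ivy, Eli, Pia, Nia, Gus, Yul, Fay, Vic, Cyd, Ava, Wes, Dee

Dee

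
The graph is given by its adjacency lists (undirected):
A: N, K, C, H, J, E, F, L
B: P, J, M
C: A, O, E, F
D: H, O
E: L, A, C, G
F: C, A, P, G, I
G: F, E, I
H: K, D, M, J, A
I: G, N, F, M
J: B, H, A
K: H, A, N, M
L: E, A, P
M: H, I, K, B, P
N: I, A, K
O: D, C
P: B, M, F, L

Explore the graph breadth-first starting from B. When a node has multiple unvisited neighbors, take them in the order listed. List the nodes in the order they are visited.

B P J M F L H A I K C G E D N O

Visit B; enqueue P, J, M → queue [P, J, M]
Visit P; enqueue F, L → queue [J, M, F, L]
Visit J; enqueue H, A → queue [M, F, L, H, A]
Visit M; enqueue I, K → queue [F, L, H, A, I, K]
Visit F; enqueue C, G → queue [L, H, A, I, K, C, G]
Visit L; enqueue E → queue [H, A, I, K, C, G, E]
Visit H; enqueue D → queue [A, I, K, C, G, E, D]
Visit A; enqueue N → queue [I, K, C, G, E, D, N]
Visit I → queue [K, C, G, E, D, N]
Visit K → queue [C, G, E, D, N]
Visit C; enqueue O → queue [G, E, D, N, O]
Visit G → queue [E, D, N, O]
Visit E → queue [D, N, O]
Visit D → queue [N, O]
Visit N → queue [O]
Visit O → queue []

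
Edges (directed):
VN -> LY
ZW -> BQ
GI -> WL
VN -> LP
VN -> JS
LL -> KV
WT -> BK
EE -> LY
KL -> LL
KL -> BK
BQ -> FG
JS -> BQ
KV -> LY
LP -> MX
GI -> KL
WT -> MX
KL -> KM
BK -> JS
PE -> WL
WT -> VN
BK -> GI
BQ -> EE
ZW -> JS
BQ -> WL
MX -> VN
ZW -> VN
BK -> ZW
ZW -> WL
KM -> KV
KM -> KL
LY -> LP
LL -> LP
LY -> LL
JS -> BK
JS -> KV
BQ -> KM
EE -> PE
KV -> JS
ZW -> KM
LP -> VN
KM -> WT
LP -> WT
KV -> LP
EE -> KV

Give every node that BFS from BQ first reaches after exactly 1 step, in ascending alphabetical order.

Level 0: BQ
Level 1: EE, FG, KM, WL
Level 2: KL, KV, LY, PE, WT
Level 3: BK, JS, LL, LP, MX, VN
Level 4: GI, ZW

EE, FG, KM, WL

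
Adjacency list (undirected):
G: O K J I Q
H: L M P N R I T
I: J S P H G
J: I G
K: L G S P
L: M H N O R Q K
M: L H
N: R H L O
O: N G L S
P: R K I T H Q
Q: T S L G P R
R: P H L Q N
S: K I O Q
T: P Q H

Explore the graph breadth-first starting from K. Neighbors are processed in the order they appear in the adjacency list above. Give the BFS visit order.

K -> L -> G -> S -> P -> M -> H -> N -> O -> R -> Q -> J -> I -> T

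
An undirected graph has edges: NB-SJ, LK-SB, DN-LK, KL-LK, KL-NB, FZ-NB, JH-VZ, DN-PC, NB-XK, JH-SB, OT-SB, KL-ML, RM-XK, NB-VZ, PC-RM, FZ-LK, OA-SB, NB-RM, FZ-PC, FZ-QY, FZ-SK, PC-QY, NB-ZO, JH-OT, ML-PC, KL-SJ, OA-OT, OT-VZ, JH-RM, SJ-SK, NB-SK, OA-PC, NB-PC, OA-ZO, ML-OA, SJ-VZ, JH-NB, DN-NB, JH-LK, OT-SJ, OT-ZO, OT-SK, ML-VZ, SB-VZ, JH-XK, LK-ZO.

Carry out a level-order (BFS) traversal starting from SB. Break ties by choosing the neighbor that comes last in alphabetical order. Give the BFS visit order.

SB → VZ → OT → OA → LK → JH → SJ → NB → ML → ZO → SK → PC → KL → FZ → DN → XK → RM → QY

Visit SB; enqueue VZ, OT, OA, LK, JH → queue [VZ, OT, OA, LK, JH]
Visit VZ; enqueue SJ, NB, ML → queue [OT, OA, LK, JH, SJ, NB, ML]
Visit OT; enqueue ZO, SK → queue [OA, LK, JH, SJ, NB, ML, ZO, SK]
Visit OA; enqueue PC → queue [LK, JH, SJ, NB, ML, ZO, SK, PC]
Visit LK; enqueue KL, FZ, DN → queue [JH, SJ, NB, ML, ZO, SK, PC, KL, FZ, DN]
Visit JH; enqueue XK, RM → queue [SJ, NB, ML, ZO, SK, PC, KL, FZ, DN, XK, RM]
Visit SJ → queue [NB, ML, ZO, SK, PC, KL, FZ, DN, XK, RM]
Visit NB → queue [ML, ZO, SK, PC, KL, FZ, DN, XK, RM]
Visit ML → queue [ZO, SK, PC, KL, FZ, DN, XK, RM]
Visit ZO → queue [SK, PC, KL, FZ, DN, XK, RM]
Visit SK → queue [PC, KL, FZ, DN, XK, RM]
Visit PC; enqueue QY → queue [KL, FZ, DN, XK, RM, QY]
Visit KL → queue [FZ, DN, XK, RM, QY]
Visit FZ → queue [DN, XK, RM, QY]
Visit DN → queue [XK, RM, QY]
Visit XK → queue [RM, QY]
Visit RM → queue [QY]
Visit QY → queue []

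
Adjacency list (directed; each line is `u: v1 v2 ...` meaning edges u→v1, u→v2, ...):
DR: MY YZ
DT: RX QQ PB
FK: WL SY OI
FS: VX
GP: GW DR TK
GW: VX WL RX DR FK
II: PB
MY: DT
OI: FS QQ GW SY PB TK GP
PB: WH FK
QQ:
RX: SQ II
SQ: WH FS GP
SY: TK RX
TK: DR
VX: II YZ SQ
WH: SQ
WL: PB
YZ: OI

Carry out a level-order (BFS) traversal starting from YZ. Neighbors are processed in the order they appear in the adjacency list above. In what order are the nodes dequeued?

YZ, OI, FS, QQ, GW, SY, PB, TK, GP, VX, WL, RX, DR, FK, WH, II, SQ, MY, DT

Visit YZ; enqueue OI → queue [OI]
Visit OI; enqueue FS, QQ, GW, SY, PB, TK, GP → queue [FS, QQ, GW, SY, PB, TK, GP]
Visit FS; enqueue VX → queue [QQ, GW, SY, PB, TK, GP, VX]
Visit QQ → queue [GW, SY, PB, TK, GP, VX]
Visit GW; enqueue WL, RX, DR, FK → queue [SY, PB, TK, GP, VX, WL, RX, DR, FK]
Visit SY → queue [PB, TK, GP, VX, WL, RX, DR, FK]
Visit PB; enqueue WH → queue [TK, GP, VX, WL, RX, DR, FK, WH]
Visit TK → queue [GP, VX, WL, RX, DR, FK, WH]
Visit GP → queue [VX, WL, RX, DR, FK, WH]
Visit VX; enqueue II, SQ → queue [WL, RX, DR, FK, WH, II, SQ]
Visit WL → queue [RX, DR, FK, WH, II, SQ]
Visit RX → queue [DR, FK, WH, II, SQ]
Visit DR; enqueue MY → queue [FK, WH, II, SQ, MY]
Visit FK → queue [WH, II, SQ, MY]
Visit WH → queue [II, SQ, MY]
Visit II → queue [SQ, MY]
Visit SQ → queue [MY]
Visit MY; enqueue DT → queue [DT]
Visit DT → queue []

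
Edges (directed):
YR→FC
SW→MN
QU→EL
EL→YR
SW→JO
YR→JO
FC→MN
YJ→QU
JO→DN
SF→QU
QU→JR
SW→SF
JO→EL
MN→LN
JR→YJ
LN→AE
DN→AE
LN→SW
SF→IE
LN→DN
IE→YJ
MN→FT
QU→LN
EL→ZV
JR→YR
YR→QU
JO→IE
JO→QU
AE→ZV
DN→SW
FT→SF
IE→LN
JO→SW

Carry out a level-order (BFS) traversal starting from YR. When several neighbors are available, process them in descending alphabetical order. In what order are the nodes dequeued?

YR → QU → JO → FC → LN → JR → EL → SW → IE → DN → MN → AE → YJ → ZV → SF → FT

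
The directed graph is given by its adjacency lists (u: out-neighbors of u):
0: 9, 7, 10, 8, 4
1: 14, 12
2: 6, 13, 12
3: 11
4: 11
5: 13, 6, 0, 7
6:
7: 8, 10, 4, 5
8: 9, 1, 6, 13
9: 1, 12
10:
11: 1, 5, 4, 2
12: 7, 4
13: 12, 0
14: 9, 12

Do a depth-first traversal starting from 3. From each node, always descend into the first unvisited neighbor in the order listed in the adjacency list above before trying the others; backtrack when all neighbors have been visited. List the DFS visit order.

3 → 11 → 1 → 14 → 9 → 12 → 7 → 8 → 6 → 13 → 0 → 10 → 4 → 5 → 2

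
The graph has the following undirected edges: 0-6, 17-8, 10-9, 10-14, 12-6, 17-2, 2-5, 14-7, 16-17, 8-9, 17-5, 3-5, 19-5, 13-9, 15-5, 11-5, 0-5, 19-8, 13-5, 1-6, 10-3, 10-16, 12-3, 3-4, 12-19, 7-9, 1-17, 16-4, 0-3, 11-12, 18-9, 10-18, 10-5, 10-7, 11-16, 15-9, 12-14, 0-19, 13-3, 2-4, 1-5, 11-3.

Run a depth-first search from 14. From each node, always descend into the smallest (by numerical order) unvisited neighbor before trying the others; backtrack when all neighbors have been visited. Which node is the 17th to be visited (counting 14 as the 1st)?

6

Visit 14
14 → 7
7 → 9
9 → 8
8 → 17
17 → 1
1 → 5
5 → 0
0 → 3
3 → 4
4 → 2
4 → 16
16 → 10
10 → 18
16 → 11
11 → 12
12 → 6
12 → 19
3 → 13
5 → 15

Visit order: 14, 7, 9, 8, 17, 1, 5, 0, 3, 4, 2, 16, 10, 18, 11, 12, 6, 19, 13, 15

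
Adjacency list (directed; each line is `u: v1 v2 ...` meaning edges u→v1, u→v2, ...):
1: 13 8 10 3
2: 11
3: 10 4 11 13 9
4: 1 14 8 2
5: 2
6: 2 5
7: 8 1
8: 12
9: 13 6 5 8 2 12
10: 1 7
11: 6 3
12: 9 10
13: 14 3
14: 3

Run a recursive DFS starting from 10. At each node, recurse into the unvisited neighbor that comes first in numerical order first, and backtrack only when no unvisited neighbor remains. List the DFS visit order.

10 1 3 4 2 11 6 5 8 12 9 13 14 7

Visit 10
10 → 1
1 → 3
3 → 4
4 → 2
2 → 11
11 → 6
6 → 5
4 → 8
8 → 12
12 → 9
9 → 13
13 → 14
10 → 7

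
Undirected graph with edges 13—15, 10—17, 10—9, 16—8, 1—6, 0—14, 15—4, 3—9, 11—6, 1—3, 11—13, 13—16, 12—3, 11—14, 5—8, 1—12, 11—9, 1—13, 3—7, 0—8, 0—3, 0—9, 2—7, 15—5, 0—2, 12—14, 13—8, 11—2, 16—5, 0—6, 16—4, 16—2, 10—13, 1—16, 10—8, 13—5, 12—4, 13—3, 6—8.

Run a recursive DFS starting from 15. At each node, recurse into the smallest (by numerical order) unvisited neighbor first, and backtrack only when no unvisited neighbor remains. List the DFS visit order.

15 → 4 → 12 → 1 → 3 → 0 → 2 → 7 → 11 → 6 → 8 → 5 → 13 → 10 → 9 → 17 → 16 → 14

Visit 15
15 → 4
4 → 12
12 → 1
1 → 3
3 → 0
0 → 2
2 → 7
2 → 11
11 → 6
6 → 8
8 → 5
5 → 13
13 → 10
10 → 9
10 → 17
13 → 16
11 → 14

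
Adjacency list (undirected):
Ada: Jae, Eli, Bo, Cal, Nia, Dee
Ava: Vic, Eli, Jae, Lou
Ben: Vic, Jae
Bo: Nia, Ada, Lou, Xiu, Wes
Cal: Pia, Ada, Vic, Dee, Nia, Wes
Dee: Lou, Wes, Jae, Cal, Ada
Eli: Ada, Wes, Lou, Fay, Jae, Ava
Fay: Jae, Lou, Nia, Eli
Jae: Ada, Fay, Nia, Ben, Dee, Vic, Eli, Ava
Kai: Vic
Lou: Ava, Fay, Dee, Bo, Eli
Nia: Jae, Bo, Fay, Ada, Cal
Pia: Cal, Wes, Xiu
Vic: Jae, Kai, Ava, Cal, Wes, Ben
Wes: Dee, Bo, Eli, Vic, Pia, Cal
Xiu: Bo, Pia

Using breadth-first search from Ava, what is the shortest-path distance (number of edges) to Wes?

Level 0: Ava
Level 1: Eli, Jae, Lou, Vic
Level 2: Ada, Ben, Bo, Cal, Dee, Fay, Kai, Nia, Wes
Level 3: Pia, Xiu
Wes first appears at level 2.

2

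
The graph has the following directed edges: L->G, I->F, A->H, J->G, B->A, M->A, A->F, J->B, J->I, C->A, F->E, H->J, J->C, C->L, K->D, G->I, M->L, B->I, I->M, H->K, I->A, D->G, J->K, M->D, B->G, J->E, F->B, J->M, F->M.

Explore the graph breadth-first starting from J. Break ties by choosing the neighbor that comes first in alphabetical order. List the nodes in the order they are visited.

Visit J; enqueue B, C, E, G, I, K, M → queue [B, C, E, G, I, K, M]
Visit B; enqueue A → queue [C, E, G, I, K, M, A]
Visit C; enqueue L → queue [E, G, I, K, M, A, L]
Visit E → queue [G, I, K, M, A, L]
Visit G → queue [I, K, M, A, L]
Visit I; enqueue F → queue [K, M, A, L, F]
Visit K; enqueue D → queue [M, A, L, F, D]
Visit M → queue [A, L, F, D]
Visit A; enqueue H → queue [L, F, D, H]
Visit L → queue [F, D, H]
Visit F → queue [D, H]
Visit D → queue [H]
Visit H → queue []

J, B, C, E, G, I, K, M, A, L, F, D, H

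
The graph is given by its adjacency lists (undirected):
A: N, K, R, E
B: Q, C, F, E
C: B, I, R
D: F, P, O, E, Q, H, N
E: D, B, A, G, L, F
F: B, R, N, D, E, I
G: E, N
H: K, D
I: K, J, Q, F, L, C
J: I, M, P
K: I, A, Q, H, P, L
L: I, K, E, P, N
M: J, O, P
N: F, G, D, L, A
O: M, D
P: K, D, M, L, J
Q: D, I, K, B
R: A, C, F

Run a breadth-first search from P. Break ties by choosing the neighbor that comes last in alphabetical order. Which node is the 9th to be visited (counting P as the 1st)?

I

Visit P; enqueue M, L, K, J, D → queue [M, L, K, J, D]
Visit M; enqueue O → queue [L, K, J, D, O]
Visit L; enqueue N, I, E → queue [K, J, D, O, N, I, E]
Visit K; enqueue Q, H, A → queue [J, D, O, N, I, E, Q, H, A]
Visit J → queue [D, O, N, I, E, Q, H, A]
Visit D; enqueue F → queue [O, N, I, E, Q, H, A, F]
Visit O → queue [N, I, E, Q, H, A, F]
Visit N; enqueue G → queue [I, E, Q, H, A, F, G]
Visit I; enqueue C → queue [E, Q, H, A, F, G, C]
Visit E; enqueue B → queue [Q, H, A, F, G, C, B]
Visit Q → queue [H, A, F, G, C, B]
Visit H → queue [A, F, G, C, B]
Visit A; enqueue R → queue [F, G, C, B, R]
Visit F → queue [G, C, B, R]
Visit G → queue [C, B, R]
Visit C → queue [B, R]
Visit B → queue [R]
Visit R → queue []

Visit order: P, M, L, K, J, D, O, N, I, E, Q, H, A, F, G, C, B, R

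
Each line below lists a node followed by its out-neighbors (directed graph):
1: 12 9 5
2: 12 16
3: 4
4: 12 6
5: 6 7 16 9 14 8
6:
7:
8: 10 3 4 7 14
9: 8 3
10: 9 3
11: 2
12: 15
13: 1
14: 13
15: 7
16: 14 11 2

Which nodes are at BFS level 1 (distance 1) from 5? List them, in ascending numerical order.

Level 0: 5
Level 1: 6, 7, 8, 9, 14, 16
Level 2: 2, 3, 4, 10, 11, 13
Level 3: 1, 12
Level 4: 15

6, 7, 8, 9, 14, 16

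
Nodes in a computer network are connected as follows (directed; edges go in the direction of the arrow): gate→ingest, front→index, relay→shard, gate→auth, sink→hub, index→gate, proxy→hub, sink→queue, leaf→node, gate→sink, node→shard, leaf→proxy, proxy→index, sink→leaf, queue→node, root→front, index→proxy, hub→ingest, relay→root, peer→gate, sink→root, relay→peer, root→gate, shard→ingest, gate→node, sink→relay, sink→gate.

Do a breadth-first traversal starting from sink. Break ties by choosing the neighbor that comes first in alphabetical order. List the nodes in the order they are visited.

Visit sink; enqueue gate, hub, leaf, queue, relay, root → queue [gate, hub, leaf, queue, relay, root]
Visit gate; enqueue auth, ingest, node → queue [hub, leaf, queue, relay, root, auth, ingest, node]
Visit hub → queue [leaf, queue, relay, root, auth, ingest, node]
Visit leaf; enqueue proxy → queue [queue, relay, root, auth, ingest, node, proxy]
Visit queue → queue [relay, root, auth, ingest, node, proxy]
Visit relay; enqueue peer, shard → queue [root, auth, ingest, node, proxy, peer, shard]
Visit root; enqueue front → queue [auth, ingest, node, proxy, peer, shard, front]
Visit auth → queue [ingest, node, proxy, peer, shard, front]
Visit ingest → queue [node, proxy, peer, shard, front]
Visit node → queue [proxy, peer, shard, front]
Visit proxy; enqueue index → queue [peer, shard, front, index]
Visit peer → queue [shard, front, index]
Visit shard → queue [front, index]
Visit front → queue [index]
Visit index → queue []

sink → gate → hub → leaf → queue → relay → root → auth → ingest → node → proxy → peer → shard → front → index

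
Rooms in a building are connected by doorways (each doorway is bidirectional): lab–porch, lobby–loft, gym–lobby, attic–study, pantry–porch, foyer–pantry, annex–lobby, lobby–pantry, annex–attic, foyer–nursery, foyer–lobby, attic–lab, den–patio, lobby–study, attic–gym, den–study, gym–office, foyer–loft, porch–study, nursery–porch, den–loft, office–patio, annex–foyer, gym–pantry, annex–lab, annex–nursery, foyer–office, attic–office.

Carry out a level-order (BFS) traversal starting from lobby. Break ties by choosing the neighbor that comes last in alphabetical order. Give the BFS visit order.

lobby, study, pantry, loft, gym, foyer, annex, porch, den, attic, office, nursery, lab, patio

Visit lobby; enqueue study, pantry, loft, gym, foyer, annex → queue [study, pantry, loft, gym, foyer, annex]
Visit study; enqueue porch, den, attic → queue [pantry, loft, gym, foyer, annex, porch, den, attic]
Visit pantry → queue [loft, gym, foyer, annex, porch, den, attic]
Visit loft → queue [gym, foyer, annex, porch, den, attic]
Visit gym; enqueue office → queue [foyer, annex, porch, den, attic, office]
Visit foyer; enqueue nursery → queue [annex, porch, den, attic, office, nursery]
Visit annex; enqueue lab → queue [porch, den, attic, office, nursery, lab]
Visit porch → queue [den, attic, office, nursery, lab]
Visit den; enqueue patio → queue [attic, office, nursery, lab, patio]
Visit attic → queue [office, nursery, lab, patio]
Visit office → queue [nursery, lab, patio]
Visit nursery → queue [lab, patio]
Visit lab → queue [patio]
Visit patio → queue []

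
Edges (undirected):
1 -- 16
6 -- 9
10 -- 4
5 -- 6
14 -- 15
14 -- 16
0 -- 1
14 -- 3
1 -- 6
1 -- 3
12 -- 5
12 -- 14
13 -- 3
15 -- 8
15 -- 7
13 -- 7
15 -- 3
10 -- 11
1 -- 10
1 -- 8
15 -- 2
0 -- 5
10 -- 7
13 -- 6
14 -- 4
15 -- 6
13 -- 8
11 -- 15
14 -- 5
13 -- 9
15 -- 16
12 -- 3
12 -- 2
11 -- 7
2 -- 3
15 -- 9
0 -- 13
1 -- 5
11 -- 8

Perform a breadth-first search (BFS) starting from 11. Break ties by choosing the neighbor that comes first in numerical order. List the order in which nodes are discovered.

11, 7, 8, 10, 15, 13, 1, 4, 2, 3, 6, 9, 14, 16, 0, 5, 12

Visit 11; enqueue 7, 8, 10, 15 → queue [7, 8, 10, 15]
Visit 7; enqueue 13 → queue [8, 10, 15, 13]
Visit 8; enqueue 1 → queue [10, 15, 13, 1]
Visit 10; enqueue 4 → queue [15, 13, 1, 4]
Visit 15; enqueue 2, 3, 6, 9, 14, 16 → queue [13, 1, 4, 2, 3, 6, 9, 14, 16]
Visit 13; enqueue 0 → queue [1, 4, 2, 3, 6, 9, 14, 16, 0]
Visit 1; enqueue 5 → queue [4, 2, 3, 6, 9, 14, 16, 0, 5]
Visit 4 → queue [2, 3, 6, 9, 14, 16, 0, 5]
Visit 2; enqueue 12 → queue [3, 6, 9, 14, 16, 0, 5, 12]
Visit 3 → queue [6, 9, 14, 16, 0, 5, 12]
Visit 6 → queue [9, 14, 16, 0, 5, 12]
Visit 9 → queue [14, 16, 0, 5, 12]
Visit 14 → queue [16, 0, 5, 12]
Visit 16 → queue [0, 5, 12]
Visit 0 → queue [5, 12]
Visit 5 → queue [12]
Visit 12 → queue []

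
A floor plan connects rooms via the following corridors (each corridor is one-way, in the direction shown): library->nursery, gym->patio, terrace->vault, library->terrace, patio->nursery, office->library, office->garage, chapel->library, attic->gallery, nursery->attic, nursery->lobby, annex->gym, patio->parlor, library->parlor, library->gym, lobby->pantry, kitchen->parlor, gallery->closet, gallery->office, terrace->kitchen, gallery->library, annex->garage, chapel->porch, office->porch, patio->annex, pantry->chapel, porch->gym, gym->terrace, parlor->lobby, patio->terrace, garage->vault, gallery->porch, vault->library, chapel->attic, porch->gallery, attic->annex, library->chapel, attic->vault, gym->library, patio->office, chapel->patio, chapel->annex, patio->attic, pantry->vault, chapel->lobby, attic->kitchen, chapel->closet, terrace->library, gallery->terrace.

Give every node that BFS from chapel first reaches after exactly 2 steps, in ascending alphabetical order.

Level 0: chapel
Level 1: annex, attic, closet, library, lobby, patio, porch
Level 2: gallery, garage, gym, kitchen, nursery, office, pantry, parlor, terrace, vault

gallery, garage, gym, kitchen, nursery, office, pantry, parlor, terrace, vault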